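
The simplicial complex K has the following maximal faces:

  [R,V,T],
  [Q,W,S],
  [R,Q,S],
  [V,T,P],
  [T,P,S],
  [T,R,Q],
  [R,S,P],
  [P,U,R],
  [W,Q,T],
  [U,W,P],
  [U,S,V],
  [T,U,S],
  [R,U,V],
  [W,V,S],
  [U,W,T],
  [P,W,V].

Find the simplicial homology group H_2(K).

Order the vertices as P < Q < R < S < T < U < V < W. Listing each simplex with vertices in this order, K has dimension 2 with simplices:

  0-simplices (8): P, Q, R, S, T, U, V, W
  1-simplices (24): PR, PS, PT, PU, PV, PW, QR, QS, QT, QW, RS, RT, RU, RV, ST, SU, SV, SW, TU, TV, TW, UV, UW, VW
  2-simplices (16): PRS, PRU, PST, PTV, PUW, PVW, QRS, QRT, QSW, QTW, RTV, RUV, STU, SUV, SVW, TUW

giving chain groups C_0 ≅ Z^8, C_1 ≅ Z^24, C_2 ≅ Z^16.

The boundary map ∂_1: C_1 → C_0 sends each edge [p,q] (with p < q) to q − p. For instance
  ∂SU = U − S.
The resulting 8×24 matrix has rank 7, and its Smith normal form has invariant factors (1,1,1,1,1,1,1).

∂_2: C_2 → C_1 maps a triangle to the signed sum of its edges. For instance
  ∂RUV = UV − RV + RU,
  ∂QRS = RS − QS + QR.
The 24×16 boundary matrix has rank 15 and Smith normal form diag(1,1,1,1,1,1,1,1,1,1,1,1,1,1,1).

Now H_k = ker ∂_k / im ∂_{k+1}, so:

  H_2: rank ker ∂_2 − rank ∂_3 = (16 − 15) − 0 = 1, and there is no ∂_3, so H_2 = Z.

H_2 = Z.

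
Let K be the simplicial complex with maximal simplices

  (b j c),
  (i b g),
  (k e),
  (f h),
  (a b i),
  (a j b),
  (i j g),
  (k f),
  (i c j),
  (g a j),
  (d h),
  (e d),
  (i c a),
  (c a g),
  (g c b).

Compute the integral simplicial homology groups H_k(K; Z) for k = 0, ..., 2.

H_0 = Z^2,  H_1 = Z ⊕ Z/2,  H_2 = 0.

Take the total order a < b < c < d < e < f < g < h < i < j < k on the vertex set. Then K (dimension 2) consists of the simplices:

  0-simplices (11): a, b, c, d, e, f, g, h, i, j, k
  1-simplices (20): ab, ac, ag, ai, aj, bc, bg, bi, bj, cg, ci, cj, de, dh, ek, fh, fk, gi, gj, ij
  2-simplices (10): abi, abj, acg, aci, agj, bcg, bcj, bgi, cij, gij

giving chain groups C_0 ≅ Z^11, C_1 ≅ Z^20, C_2 ≅ Z^10.

∂_1: C_1 → C_0 is given by ∂[p,q] = [q] − [p]. For instance
  ∂cg = g − c.
This gives a 11×20 integer matrix of rank 9; reducing to Smith normal form yields diagonal entries (1,1,1,1,1,1,1,1,1).

The boundary map ∂_2: C_2 → C_1 acts by ∂[p,q,r] = [q,r] − [p,r] + [p,q]. For instance
  ∂bcg = cg − bg + bc,
  ∂abj = bj − aj + ab.
This gives a 20×10 integer matrix of rank 10; reducing to Smith normal form yields diagonal entries (1,1,1,1,1,1,1,1,1,2).

From H_k ≅ ker(∂_k) / im(∂_{k+1}) we obtain:

  H_0: rank C_0 − rank ∂_1 = 11 − 9 = 2, and the invariant factors of ∂_1 are all 1, so H_0 ≅ Z^2.
  H_1: rank ker ∂_1 − rank ∂_2 = (20 − 9) − 10 = 1, and ∂_2 has invariant factor 2 > 1, so H_1 ≅ Z ⊕ Z/2.
  H_2: rank ker ∂_2 − rank ∂_3 = (10 − 10) − 0 = 0, and there is no ∂_3, so H_2 ≅ 0.

As a check, the Euler characteristic is 11 − 20 + 10 = 1, which agrees with 2 − 1 + 0 = 1.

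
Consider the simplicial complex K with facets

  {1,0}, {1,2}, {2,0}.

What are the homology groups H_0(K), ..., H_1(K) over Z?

H_0 ≅ Z,  H_1 ≅ Z.

Fix the vertex order 0 < 1 < 2 and write every simplex with vertices in increasing order. Then dim K = 1 and the simplices of K are:

  0-simplices (3): [0], [1], [2]
  1-simplices (3): [0,1], [0,2], [1,2]

Hence C_0 ≅ Z^3, C_1 ≅ Z^3.

The boundary map ∂_1: C_1 → C_0 maps an edge to its endpoints' difference, ∂[p,q] = q − p.
The resulting 3×3 matrix has rank 2, and its Smith normal form has invariant factors (1,1).

Computing H_k = (kernel of ∂_k) / (image of ∂_{k+1}):

  H_0: rank C_0 − rank ∂_1 = 3 − 2 = 1, and the invariant factors of ∂_1 are all 1, so H_0 ≅ Z.
  H_1: rank ker ∂_1 − rank ∂_2 = (3 − 2) − 0 = 1, and there is no ∂_2, so H_1 ≅ Z.

As a check, the Euler characteristic is 3 − 3 = 0, which agrees with 1 − 1 = 0.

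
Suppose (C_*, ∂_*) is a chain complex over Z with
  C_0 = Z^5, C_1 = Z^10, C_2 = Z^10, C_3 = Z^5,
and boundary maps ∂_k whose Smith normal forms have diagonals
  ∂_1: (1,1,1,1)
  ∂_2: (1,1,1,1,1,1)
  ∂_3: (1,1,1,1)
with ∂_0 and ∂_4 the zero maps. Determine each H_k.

H_0: b_0 = 5 − 0 − 4 = 1; torsion from ∂_1 factors > 1: none. So H_0 = Z.
H_1: b_1 = 10 − 4 − 6 = 0; torsion from ∂_2 factors > 1: none. So H_1 = 0.
H_2: b_2 = 10 − 6 − 4 = 0; torsion from ∂_3 factors > 1: none. So H_2 = 0.
H_3: b_3 = 5 − 4 − 0 = 1; torsion from ∂_4 factors > 1: none. So H_3 = Z.

H_0 = Z,  H_1 = 0,  H_2 = 0,  H_3 = Z.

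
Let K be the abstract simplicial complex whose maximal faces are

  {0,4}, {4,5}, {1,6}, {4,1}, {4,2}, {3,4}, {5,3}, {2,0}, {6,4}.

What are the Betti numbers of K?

We work with the vertex ordering 0 < 1 < 2 < 3 < 4 < 5 < 6. The simplices of K, each written with vertices in increasing order, are:

  0-simplices (7): [0], [1], [2], [3], [4], [5], [6]
  1-simplices (9): [0,2], [0,4], [1,4], [1,6], [2,4], [3,4], [3,5], [4,5], [4,6]

Hence C_0 ≅ Z^7, C_1 ≅ Z^9.

∂_1: C_1 → C_0 maps an edge to its endpoints' difference, ∂[p,q] = q − p. For instance
  ∂[0,2] = [2] − [0].
As a 7×9 matrix over Z this has rank 6, with invariant factors (1,1,1,1,1,1).

From H_k ≅ ker(∂_k) / im(∂_{k+1}) we obtain:

  H_0: rank C_0 − rank ∂_1 = 7 − 6 = 1, and the invariant factors of ∂_1 are all 1, so H_0 ≅ Z.
  H_1: rank ker ∂_1 − rank ∂_2 = (9 − 6) − 0 = 3, and there is no ∂_2, so H_1 ≅ Z^3.

(K is a triangulation of a wedge of 3 circles.)

Hence the Betti numbers are b_0 = 1, b_1 = 3.

b_0 = 1, b_1 = 3.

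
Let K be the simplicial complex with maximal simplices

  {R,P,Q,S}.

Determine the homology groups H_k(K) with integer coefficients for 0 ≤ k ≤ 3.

H_0 = Z,  H_1 = 0,  H_2 = 0,  H_3 = 0.

Fix the vertex order P < Q < R < S and write every simplex with vertices in increasing order. Then dim K = 3 and the simplices of K are:

  0-simplices (4): P, Q, R, S
  1-simplices (6): PQ, PR, PS, QR, QS, RS
  2-simplices (4): PQR, PQS, PRS, QRS
  3-simplices (1): PQRS

so the chain groups are C_0 ≅ Z^4, C_1 ≅ Z^6, C_2 ≅ Z^4, C_3 ≅ Z^1.

∂_1: C_1 → C_0 sends each edge [p,q] (with p < q) to q − p. For instance
  ∂PS = S − P.
This gives a 4×6 integer matrix of rank 3; reducing to Smith normal form yields diagonal entries (1,1,1).

∂_2: C_2 → C_1 acts by ∂[p,q,r] = [q,r] − [p,r] + [p,q]. For instance
  ∂QRS = RS − QS + QR,
  ∂PRS = RS − PS + PR.
The resulting 6×4 matrix has rank 3, and its Smith normal form has invariant factors (1,1,1).

The boundary map ∂_3: C_3 → C_2 sends each 3-simplex σ to the alternating sum Σ_i (−1)^i (σ with its i-th vertex removed). For instance
  ∂PQRS = QRS − PRS + PQS − PQR.
This gives a 4×1 integer matrix of rank 1; reducing to Smith normal form yields diagonal entries (1).

Reading off H_k = ker ∂_k / im ∂_{k+1}:

  H_0: rank C_0 − rank ∂_1 = 4 − 3 = 1, and the invariant factors of ∂_1 are all 1, so H_0 ≅ Z.
  H_1: rank ker ∂_1 − rank ∂_2 = (6 − 3) − 3 = 0, and the invariant factors of ∂_2 are all 1, so H_1 ≅ 0.
  H_2: rank ker ∂_2 − rank ∂_3 = (4 − 3) − 1 = 0, and the invariant factors of ∂_3 are all 1, so H_2 ≅ 0.
  H_3: rank ker ∂_3 − rank ∂_4 = (1 − 1) − 0 = 0, and there is no ∂_4, so H_3 ≅ 0.

As a check, the Euler characteristic is 4 − 6 + 4 − 1 = 1, which agrees with 1 − 0 + 0 − 0 = 1.
(K is a triangulation of the 3-simplex.)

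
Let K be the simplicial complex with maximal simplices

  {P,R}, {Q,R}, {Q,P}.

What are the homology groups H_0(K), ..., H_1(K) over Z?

H_0 ≅ Z,  H_1 ≅ Z.

We work with the vertex ordering P < Q < R. The simplices of K, each written with vertices in increasing order, are:

  0-simplices (3): P, Q, R
  1-simplices (3): PQ, PR, QR

so the chain groups are C_0 ≅ Z^3, C_1 ≅ Z^3.

The boundary map ∂_1: C_1 → C_0 sends each edge [p,q] (with p < q) to q − p. For instance
  ∂QR = R − Q.
The 3×3 boundary matrix has rank 2 and Smith normal form diag(1,1).

From H_k ≅ ker(∂_k) / im(∂_{k+1}) we obtain:

  H_0: rank C_0 − rank ∂_1 = 3 − 2 = 1, and the invariant factors of ∂_1 are all 1, so H_0 ≅ Z.
  H_1: rank ker ∂_1 − rank ∂_2 = (3 − 2) − 0 = 1, and there is no ∂_2, so H_1 ≅ Z.

(K is a triangulation of the circle S^1.)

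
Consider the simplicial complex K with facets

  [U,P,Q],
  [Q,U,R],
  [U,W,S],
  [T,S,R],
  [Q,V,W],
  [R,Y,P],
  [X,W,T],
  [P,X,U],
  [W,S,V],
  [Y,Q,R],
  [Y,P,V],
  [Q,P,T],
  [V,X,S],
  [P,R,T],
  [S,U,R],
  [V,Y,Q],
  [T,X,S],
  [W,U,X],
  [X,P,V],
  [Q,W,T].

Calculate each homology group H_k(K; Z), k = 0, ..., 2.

H_0 ≅ Z,  H_1 ≅ Z ⊕ Z/2,  H_2 = 0.

Fix the vertex order P < Q < R < S < T < U < V < W < X < Y and write every simplex with vertices in increasing order. Then dim K = 2 and the simplices of K are:

  0-simplices (10): P, Q, R, S, T, U, V, W, X, Y
  1-simplices (30): PQ, PR, PT, PU, PV, PX, PY, QR, QT, QU, QV, QW, QY, RS, RT, RU, RY, ST, SU, SV, SW, SX, TW, TX, UW, UX, VW, VX, VY, WX
  2-simplices (20): PQT, PQU, PRT, PRY, PUX, PVX, PVY, QRU, QRY, QTW, QVW, QVY, RST, RSU, STX, SUW, SVW, SVX, TWX, UWX

so the chain groups are C_0 ≅ Z^10, C_1 ≅ Z^30, C_2 ≅ Z^20.

The boundary map ∂_1: C_1 → C_0 sends each edge [p,q] (with p < q) to q − p.
The resulting 10×30 matrix has rank 9, and its Smith normal form has invariant factors (1,1,1,1,1,1,1,1,1).

∂_2: C_2 → C_1 acts by ∂[p,q,r] = [q,r] − [p,r] + [p,q]. For instance
  ∂PRY = RY − PY + PR,
  ∂TWX = WX − TX + TW.
The 30×20 boundary matrix has rank 20 and Smith normal form diag(1,1,1,1,1,1,1,1,1,1,1,1,1,1,1,1,1,1,1,2).

From H_k ≅ ker(∂_k) / im(∂_{k+1}) we obtain:

  H_0: rank C_0 − rank ∂_1 = 10 − 9 = 1, and the invariant factors of ∂_1 are all 1, so H_0 ≅ Z.
  H_1: rank ker ∂_1 − rank ∂_2 = (30 − 9) − 20 = 1, and ∂_2 has invariant factor 2 > 1, so H_1 ≅ Z ⊕ Z/2.
  H_2: rank ker ∂_2 − rank ∂_3 = (20 − 20) − 0 = 0, and there is no ∂_3, so H_2 ≅ 0.

(K is a triangulation of the Klein bottle.)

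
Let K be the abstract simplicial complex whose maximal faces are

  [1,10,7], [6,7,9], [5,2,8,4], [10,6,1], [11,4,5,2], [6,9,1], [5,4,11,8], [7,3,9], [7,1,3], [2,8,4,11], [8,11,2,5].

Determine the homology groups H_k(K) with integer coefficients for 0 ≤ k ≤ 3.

H_0 ≅ Z^2,  H_1 ≅ Z,  H_2 = 0,  H_3 ≅ Z.

Fix the vertex order 1 < 2 < 3 < 4 < 5 < 6 < 7 < 8 < 9 < 10 < 11 and write every simplex with vertices in increasing order. Then dim K = 3 and the simplices of K are:

  0-simplices (11): [1], [2], [3], [4], [5], [6], [7], [8], [9], [10], [11]
  1-simplices (22): [1,3], [1,6], [1,7], [1,9], [1,10], [2,4], [2,5], [2,8], [2,11], [3,7], [3,9], [4,5], [4,8], [4,11], [5,8], [5,11], [6,7], [6,9], [6,10], [7,9], [7,10], [8,11]
  2-simplices (16): [1,3,7], [1,6,9], [1,6,10], [1,7,10], [2,4,5], [2,4,8], [2,4,11], [2,5,8], [2,5,11], [2,8,11], [3,7,9], [4,5,8], [4,5,11], [4,8,11], [5,8,11], [6,7,9]
  3-simplices (5): [2,4,5,8], [2,4,5,11], [2,4,8,11], [2,5,8,11], [4,5,8,11]

Hence C_0 ≅ Z^11, C_1 ≅ Z^22, C_2 ≅ Z^16, C_3 ≅ Z^5.

The boundary map ∂_1: C_1 → C_0 is given by ∂[p,q] = [q] − [p]. For instance
  ∂[7,10] = [10] − [7].
As a 11×22 matrix over Z this has rank 9, with invariant factors (1,1,1,1,1,1,1,1,1).

∂_2: C_2 → C_1 sends each 2-simplex [p,q,r] to [q,r] − [p,r] + [p,q]. For instance
  ∂[1,6,10] = [6,10] − [1,10] + [1,6],
  ∂[6,7,9] = [7,9] − [6,9] + [6,7].
The 22×16 boundary matrix has rank 12 and Smith normal form diag(1,1,1,1,1,1,1,1,1,1,1,1).

Boundary ∂_3: C_3 → C_2 sends each 3-simplex σ to the alternating sum Σ_i (−1)^i (σ with its i-th vertex removed). For instance
  ∂[4,5,8,11] = [5,8,11] − [4,8,11] + [4,5,11] − [4,5,8],
  ∂[2,5,8,11] = [5,8,11] − [2,8,11] + [2,5,11] − [2,5,8].
The 16×5 boundary matrix has rank 4 and Smith normal form diag(1,1,1,1).

Reading off H_k = ker ∂_k / im ∂_{k+1}:

  H_0: rank C_0 − rank ∂_1 = 11 − 9 = 2, and the invariant factors of ∂_1 are all 1, so H_0 = Z^2.
  H_1: rank ker ∂_1 − rank ∂_2 = (22 − 9) − 12 = 1, and the invariant factors of ∂_2 are all 1, so H_1 = Z.
  H_2: rank ker ∂_2 − rank ∂_3 = (16 − 12) − 4 = 0, and the invariant factors of ∂_3 are all 1, so H_2 = 0.
  H_3: rank ker ∂_3 − rank ∂_4 = (5 − 4) − 0 = 1, and there is no ∂_4, so H_3 = Z.

As a check, the Euler characteristic is 11 − 22 + 16 − 5 = 0, which agrees with 2 − 1 + 0 − 1 = 0.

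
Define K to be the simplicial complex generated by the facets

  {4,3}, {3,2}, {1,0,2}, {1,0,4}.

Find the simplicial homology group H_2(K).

Order the vertices as 0 < 1 < 2 < 3 < 4. Listing each simplex with vertices in this order, K has dimension 2 with simplices:

  0-simplices (5): [0], [1], [2], [3], [4]
  1-simplices (7): [0,1], [0,2], [0,4], [1,2], [1,4], [2,3], [3,4]
  2-simplices (2): [0,1,2], [0,1,4]

Hence C_0 ≅ Z^5, C_1 ≅ Z^7, C_2 ≅ Z^2.

∂_1: C_1 → C_0 sends each edge [p,q] (with p < q) to q − p. For instance
  ∂[1,4] = [4] − [1].
As a 5×7 matrix over Z this has rank 4, with invariant factors (1,1,1,1).

Boundary ∂_2: C_2 → C_1 sends each 2-simplex [p,q,r] to [q,r] − [p,r] + [p,q]. For instance
  ∂[0,1,2] = [1,2] − [0,2] + [0,1],
  ∂[0,1,4] = [1,4] − [0,4] + [0,1].
As a 7×2 matrix over Z this has rank 2, with invariant factors (1,1).

Reading off H_k = ker ∂_k / im ∂_{k+1}:

  H_2: rank ker ∂_2 − rank ∂_3 = (2 − 2) − 0 = 0, and there is no ∂_3, so H_2 = 0.

H_2 = 0.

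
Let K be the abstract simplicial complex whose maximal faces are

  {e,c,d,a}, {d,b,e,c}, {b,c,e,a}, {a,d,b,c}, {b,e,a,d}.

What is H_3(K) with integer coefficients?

Order the vertices as a < b < c < d < e. Listing each simplex with vertices in this order, K has dimension 3 with simplices:

  0-simplices (5): a, b, c, d, e
  1-simplices (10): ab, ac, ad, ae, bc, bd, be, cd, ce, de
  2-simplices (10): abc, abd, abe, acd, ace, ade, bcd, bce, bde, cde
  3-simplices (5): abcd, abce, abde, acde, bcde

so the chain groups are C_0 ≅ Z^5, C_1 ≅ Z^10, C_2 ≅ Z^10, C_3 ≅ Z^5.

∂_1: C_1 → C_0 maps an edge to its endpoints' difference, ∂[p,q] = q − p. For instance
  ∂ce = e − c.
This gives a 5×10 integer matrix of rank 4; reducing to Smith normal form yields diagonal entries (1,1,1,1).

Boundary ∂_2: C_2 → C_1 acts by ∂[p,q,r] = [q,r] − [p,r] + [p,q]. For instance
  ∂bcd = cd − bd + bc,
  ∂cde = de − ce + cd.
The resulting 10×10 matrix has rank 6, and its Smith normal form has invariant factors (1,1,1,1,1,1).

The boundary map ∂_3: C_3 → C_2 sends each 3-simplex σ to the alternating sum Σ_i (−1)^i (σ with its i-th vertex removed). For instance
  ∂abce = bce − ace + abe − abc,
  ∂bcde = cde − bde + bce − bcd.
This gives a 10×5 integer matrix of rank 4; reducing to Smith normal form yields diagonal entries (1,1,1,1).

Reading off H_k = ker ∂_k / im ∂_{k+1}:

  H_3: rank ker ∂_3 − rank ∂_4 = (5 − 4) − 0 = 1, and there is no ∂_4, so H_3 = Z.

H_3 = Z.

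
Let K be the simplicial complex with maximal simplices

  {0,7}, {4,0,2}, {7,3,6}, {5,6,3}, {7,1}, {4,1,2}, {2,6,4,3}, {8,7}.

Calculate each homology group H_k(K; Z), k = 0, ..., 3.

We work with the vertex ordering 0 < 1 < 2 < 3 < 4 < 5 < 6 < 7 < 8. The simplices of K, each written with vertices in increasing order, are:

  0-simplices (9): [0], [1], [2], [3], [4], [5], [6], [7], [8]
  1-simplices (17): [0,2], [0,4], [0,7], [1,2], [1,4], [1,7], [2,3], [2,4], [2,6], [3,4], [3,5], [3,6], [3,7], [4,6], [5,6], [6,7], [7,8]
  2-simplices (8): [0,2,4], [1,2,4], [2,3,4], [2,3,6], [2,4,6], [3,4,6], [3,5,6], [3,6,7]
  3-simplices (1): [2,3,4,6]

Hence C_0 ≅ Z^9, C_1 ≅ Z^17, C_2 ≅ Z^8, C_3 ≅ Z^1.

The boundary map ∂_1: C_1 → C_0 sends each edge [p,q] (with p < q) to q − p.
As a 9×17 matrix over Z this has rank 8, with invariant factors (1,1,1,1,1,1,1,1).

Boundary ∂_2: C_2 → C_1 acts by ∂[p,q,r] = [q,r] − [p,r] + [p,q]. For instance
  ∂[3,6,7] = [6,7] − [3,7] + [3,6],
  ∂[3,4,6] = [4,6] − [3,6] + [3,4].
The resulting 17×8 matrix has rank 7, and its Smith normal form has invariant factors (1,1,1,1,1,1,1).

The boundary map ∂_3: C_3 → C_2 sends each 3-simplex σ to the alternating sum Σ_i (−1)^i (σ with its i-th vertex removed). For instance
  ∂[2,3,4,6] = [3,4,6] − [2,4,6] + [2,3,6] − [2,3,4].
As a 8×1 matrix over Z this has rank 1, with invariant factors (1).

From H_k ≅ ker(∂_k) / im(∂_{k+1}) we obtain:

  H_0: rank C_0 − rank ∂_1 = 9 − 8 = 1, and the invariant factors of ∂_1 are all 1, so H_0 ≅ Z.
  H_1: rank ker ∂_1 − rank ∂_2 = (17 − 8) − 7 = 2, and the invariant factors of ∂_2 are all 1, so H_1 ≅ Z^2.
  H_2: rank ker ∂_2 − rank ∂_3 = (8 − 7) − 1 = 0, and the invariant factors of ∂_3 are all 1, so H_2 ≅ 0.
  H_3: rank ker ∂_3 − rank ∂_4 = (1 − 1) − 0 = 0, and there is no ∂_4, so H_3 ≅ 0.

As a check, the Euler characteristic is 9 − 17 + 8 − 1 = -1, which agrees with 1 − 2 + 0 − 0 = -1.

H_0 = Z,  H_1 = Z^2,  H_2 = 0,  H_3 = 0.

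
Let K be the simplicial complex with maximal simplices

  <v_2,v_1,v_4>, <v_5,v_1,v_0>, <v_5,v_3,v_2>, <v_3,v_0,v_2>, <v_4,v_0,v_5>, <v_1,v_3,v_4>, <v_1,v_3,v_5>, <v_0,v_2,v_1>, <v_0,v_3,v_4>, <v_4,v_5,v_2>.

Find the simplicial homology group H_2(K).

K has 6 vertices, 15 edges, 10 triangles.
rank ∂_2 = 10, rank ∂_3 = 0 ⇒ b_2 = 10 − 10 − 0 = 0. So H_2 ≅ 0.

H_2 = 0.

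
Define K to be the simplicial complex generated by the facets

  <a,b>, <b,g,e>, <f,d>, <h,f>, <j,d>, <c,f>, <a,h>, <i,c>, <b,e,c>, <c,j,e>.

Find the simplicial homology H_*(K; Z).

H_0 ≅ Z,  H_1 ≅ Z^2,  H_2 = 0.

Fix the vertex order a < b < c < d < e < f < g < h < i < j and write every simplex with vertices in increasing order. Then dim K = 2 and the simplices of K are:

  0-simplices (10): a, b, c, d, e, f, g, h, i, j
  1-simplices (14): ab, ah, bc, be, bg, ce, cf, ci, cj, df, dj, eg, ej, fh
  2-simplices (3): bce, beg, cej

Hence C_0 ≅ Z^10, C_1 ≅ Z^14, C_2 ≅ Z^3.

∂_1: C_1 → C_0 sends each edge [p,q] (with p < q) to q − p. For instance
  ∂ce = e − c.
As a 10×14 matrix over Z this has rank 9, with invariant factors (1,1,1,1,1,1,1,1,1).

Boundary ∂_2: C_2 → C_1 sends each 2-simplex [p,q,r] to [q,r] − [p,r] + [p,q]. For instance
  ∂cej = ej − cj + ce,
  ∂beg = eg − bg + be.
The resulting 14×3 matrix has rank 3, and its Smith normal form has invariant factors (1,1,1).

Reading off H_k = ker ∂_k / im ∂_{k+1}:

  H_0: rank C_0 − rank ∂_1 = 10 − 9 = 1, and the invariant factors of ∂_1 are all 1, so H_0 = Z.
  H_1: rank ker ∂_1 − rank ∂_2 = (14 − 9) − 3 = 2, and the invariant factors of ∂_2 are all 1, so H_1 = Z^2.
  H_2: rank ker ∂_2 − rank ∂_3 = (3 − 3) − 0 = 0, and there is no ∂_3, so H_2 = 0.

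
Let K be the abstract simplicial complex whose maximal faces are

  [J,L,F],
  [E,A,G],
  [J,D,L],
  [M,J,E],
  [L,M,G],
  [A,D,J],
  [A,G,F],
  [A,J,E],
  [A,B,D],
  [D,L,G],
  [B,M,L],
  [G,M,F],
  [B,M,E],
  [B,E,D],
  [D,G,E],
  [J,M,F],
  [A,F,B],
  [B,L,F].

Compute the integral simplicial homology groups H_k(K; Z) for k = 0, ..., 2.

K has 9 vertices, 27 edges, 18 triangles.
rank ∂_0 = 0, rank ∂_1 = 8 ⇒ b_0 = 9 − 0 − 8 = 1; all invariant factors of ∂_1 are 1 so no torsion. So H_0 ≅ Z.
rank ∂_1 = 8, rank ∂_2 = 18 ⇒ b_1 = 27 − 8 − 18 = 1; ∂_2 has invariant factor(s) [2] giving torsion. So H_1 ≅ Z ⊕ Z/2Z.
rank ∂_2 = 18, rank ∂_3 = 0 ⇒ b_2 = 18 − 18 − 0 = 0. So H_2 ≅ 0.

H_0 = Z,  H_1 = Z ⊕ Z/2Z,  H_2 = 0.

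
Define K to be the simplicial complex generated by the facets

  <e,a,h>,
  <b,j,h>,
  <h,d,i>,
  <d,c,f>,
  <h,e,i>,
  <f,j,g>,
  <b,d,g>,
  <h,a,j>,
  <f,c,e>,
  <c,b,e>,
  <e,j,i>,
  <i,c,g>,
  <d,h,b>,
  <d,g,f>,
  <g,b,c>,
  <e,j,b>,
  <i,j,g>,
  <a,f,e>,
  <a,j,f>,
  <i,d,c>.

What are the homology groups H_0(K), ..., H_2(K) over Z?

We work with the vertex ordering a < b < c < d < e < f < g < h < i < j. The simplices of K, each written with vertices in increasing order, are:

  0-simplices (10): a, b, c, d, e, f, g, h, i, j
  1-simplices (30): ae, af, ah, aj, bc, bd, be, bg, bh, bj, cd, ce, cf, cg, ci, df, dg, dh, di, ef, eh, ei, ej, fg, fj, gi, gj, hi, hj, ij
  2-simplices (20): aef, aeh, afj, ahj, bce, bcg, bdg, bdh, bej, bhj, cdf, cdi, cef, cgi, dfg, dhi, ehi, eij, fgj, gij

so the chain groups are C_0 ≅ Z^10, C_1 ≅ Z^30, C_2 ≅ Z^20.

The boundary map ∂_1: C_1 → C_0 is given by ∂[p,q] = [q] − [p]. For instance
  ∂cf = f − c.
This gives a 10×30 integer matrix of rank 9; reducing to Smith normal form yields diagonal entries (1,1,1,1,1,1,1,1,1).

Boundary ∂_2: C_2 → C_1 sends each 2-simplex [p,q,r] to [q,r] − [p,r] + [p,q]. For instance
  ∂bej = ej − bj + be,
  ∂cef = ef − cf + ce.
The resulting 30×20 matrix has rank 20, and its Smith normal form has invariant factors (1,1,1,1,1,1,1,1,1,1,1,1,1,1,1,1,1,1,1,2).

Reading off H_k = ker ∂_k / im ∂_{k+1}:

  H_0: rank C_0 − rank ∂_1 = 10 − 9 = 1, and the invariant factors of ∂_1 are all 1, so H_0 ≅ Z.
  H_1: rank ker ∂_1 − rank ∂_2 = (30 − 9) − 20 = 1, and ∂_2 has invariant factor 2 > 1, so H_1 ≅ Z × Z/2.
  H_2: rank ker ∂_2 − rank ∂_3 = (20 − 20) − 0 = 0, and there is no ∂_3, so H_2 ≅ 0.

(K is a triangulation of the Klein bottle.)

H_0 ≅ Z,  H_1 ≅ Z × Z/2,  H_2 = 0.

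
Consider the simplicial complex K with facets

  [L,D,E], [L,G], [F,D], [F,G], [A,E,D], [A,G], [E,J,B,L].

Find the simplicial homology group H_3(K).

We work with the vertex ordering A < B < D < E < F < G < J < L. The simplices of K, each written with vertices in increasing order, are:

  0-simplices (8): A, B, D, E, F, G, J, L
  1-simplices (14): AD, AE, AG, BE, BJ, BL, DE, DF, DL, EJ, EL, FG, GL, JL
  2-simplices (6): ADE, BEJ, BEL, BJL, DEL, EJL
  3-simplices (1): BEJL

Hence C_0 ≅ Z^8, C_1 ≅ Z^14, C_2 ≅ Z^6, C_3 ≅ Z^1.

∂_1: C_1 → C_0 maps an edge to its endpoints' difference, ∂[p,q] = q − p. For instance
  ∂DF = F − D.
This gives a 8×14 integer matrix of rank 7; reducing to Smith normal form yields diagonal entries (1,1,1,1,1,1,1).

∂_2: C_2 → C_1 maps a triangle to the signed sum of its edges. For instance
  ∂BEL = EL − BL + BE,
  ∂BJL = JL − BL + BJ.
The resulting 14×6 matrix has rank 5, and its Smith normal form has invariant factors (1,1,1,1,1).

∂_3: C_3 → C_2 sends each 3-simplex σ to the alternating sum Σ_i (−1)^i (σ with its i-th vertex removed). For instance
  ∂BEJL = EJL − BJL + BEL − BEJ.
The 6×1 boundary matrix has rank 1 and Smith normal form diag(1).

Computing H_k = (kernel of ∂_k) / (image of ∂_{k+1}):

  H_3: rank ker ∂_3 − rank ∂_4 = (1 − 1) − 0 = 0, and there is no ∂_4, so H_3 ≅ 0.

H_3 ≅ 0.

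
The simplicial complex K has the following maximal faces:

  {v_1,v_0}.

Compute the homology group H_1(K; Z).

We work with the vertex ordering v_0 < v_1. The simplices of K, each written with vertices in increasing order, are:

  0-simplices (2): [v_0], [v_1]
  1-simplices (1): [v_0,v_1]

giving chain groups C_0 ≅ Z^2, C_1 ≅ Z^1.

∂_1: C_1 → C_0 is given by ∂[p,q] = [q] − [p]. For instance
  ∂[v_0,v_1] = [v_1] − [v_0].
The resulting 2×1 matrix has rank 1, and its Smith normal form has invariant factors (1).

Reading off H_k = ker ∂_k / im ∂_{k+1}:

  H_1: rank ker ∂_1 − rank ∂_2 = (1 − 1) − 0 = 0, and there is no ∂_2, so H_1 = 0.

H_1 ≅ 0.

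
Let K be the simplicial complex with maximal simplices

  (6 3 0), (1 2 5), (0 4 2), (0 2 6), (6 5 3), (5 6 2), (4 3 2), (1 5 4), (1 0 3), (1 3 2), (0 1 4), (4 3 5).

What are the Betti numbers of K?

Fix the vertex order 0 < 1 < 2 < 3 < 4 < 5 < 6 and write every simplex with vertices in increasing order. Then dim K = 2 and the simplices of K are:

  0-simplices (7): [0], [1], [2], [3], [4], [5], [6]
  1-simplices (18): [0,1], [0,2], [0,3], [0,4], [0,6], [1,2], [1,3], [1,4], [1,5], [2,3], [2,4], [2,5], [2,6], [3,4], [3,5], [3,6], [4,5], [5,6]
  2-simplices (12): [0,1,3], [0,1,4], [0,2,4], [0,2,6], [0,3,6], [1,2,3], [1,2,5], [1,4,5], [2,3,4], [2,5,6], [3,4,5], [3,5,6]

giving chain groups C_0 ≅ Z^7, C_1 ≅ Z^18, C_2 ≅ Z^12.

∂_1: C_1 → C_0 sends each edge [p,q] (with p < q) to q − p. For instance
  ∂[0,4] = [4] − [0].
This gives a 7×18 integer matrix of rank 6; reducing to Smith normal form yields diagonal entries (1,1,1,1,1,1).

The boundary map ∂_2: C_2 → C_1 sends each 2-simplex [p,q,r] to [q,r] − [p,r] + [p,q]. For instance
  ∂[0,2,4] = [2,4] − [0,4] + [0,2],
  ∂[3,4,5] = [4,5] − [3,5] + [3,4].
This gives a 18×12 integer matrix of rank 12; reducing to Smith normal form yields diagonal entries (1,1,1,1,1,1,1,1,1,1,1,2).

From H_k ≅ ker(∂_k) / im(∂_{k+1}) we obtain:

  H_0: rank C_0 − rank ∂_1 = 7 − 6 = 1, and the invariant factors of ∂_1 are all 1, so H_0 ≅ Z.
  H_1: rank ker ∂_1 − rank ∂_2 = (18 − 6) − 12 = 0, and ∂_2 has invariant factor 2 > 1, so H_1 ≅ Z_2.
  H_2: rank ker ∂_2 − rank ∂_3 = (12 − 12) − 0 = 0, and there is no ∂_3, so H_2 ≅ 0.

(K is a triangulation of the real projective plane RP^2.)

Hence the Betti numbers are b_0 = 1, b_1 = 0, b_2 = 0.

b_0 = 1, b_1 = 0, b_2 = 0.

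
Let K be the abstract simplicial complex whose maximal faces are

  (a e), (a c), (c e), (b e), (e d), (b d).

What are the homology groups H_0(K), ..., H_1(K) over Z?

Fix the vertex order a < b < c < d < e and write every simplex with vertices in increasing order. Then dim K = 1 and the simplices of K are:

  0-simplices (5): a, b, c, d, e
  1-simplices (6): ac, ae, bd, be, ce, de

giving chain groups C_0 ≅ Z^5, C_1 ≅ Z^6.

The boundary map ∂_1: C_1 → C_0 maps an edge to its endpoints' difference, ∂[p,q] = q − p.
This gives a 5×6 integer matrix of rank 4; reducing to Smith normal form yields diagonal entries (1,1,1,1).

Computing H_k = (kernel of ∂_k) / (image of ∂_{k+1}):

  H_0: rank C_0 − rank ∂_1 = 5 − 4 = 1, and the invariant factors of ∂_1 are all 1, so H_0 ≅ Z.
  H_1: rank ker ∂_1 − rank ∂_2 = (6 − 4) − 0 = 2, and there is no ∂_2, so H_1 ≅ Z^2.

H_0 = Z,  H_1 = Z^2.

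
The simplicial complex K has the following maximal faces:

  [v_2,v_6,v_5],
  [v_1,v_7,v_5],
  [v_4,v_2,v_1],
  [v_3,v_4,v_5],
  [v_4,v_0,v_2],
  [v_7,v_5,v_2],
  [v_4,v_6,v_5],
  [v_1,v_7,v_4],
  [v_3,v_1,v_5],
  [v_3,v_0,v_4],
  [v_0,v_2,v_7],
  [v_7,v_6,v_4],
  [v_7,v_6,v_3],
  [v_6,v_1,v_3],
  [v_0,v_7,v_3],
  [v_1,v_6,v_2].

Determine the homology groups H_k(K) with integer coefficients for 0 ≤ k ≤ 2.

H_0 = Z,  H_1 = Z^2,  H_2 = Z.

Order the vertices as v_0 < v_1 < v_2 < v_3 < v_4 < v_5 < v_6 < v_7. Listing each simplex with vertices in this order, K has dimension 2 with simplices:

  0-simplices (8): [v_0], [v_1], [v_2], [v_3], [v_4], [v_5], [v_6], [v_7]
  1-simplices (24): (24 of them)
  2-simplices (16): (16 of them)

so the chain groups are C_0 ≅ Z^8, C_1 ≅ Z^24, C_2 ≅ Z^16.

∂_1: C_1 → C_0 is given by ∂[p,q] = [q] − [p]. For instance
  ∂[v_0,v_4] = [v_4] − [v_0].
As a 8×24 matrix over Z this has rank 7, with invariant factors (1,1,1,1,1,1,1).

The boundary map ∂_2: C_2 → C_1 maps a triangle to the signed sum of its edges. For instance
  ∂[v_2,v_5,v_6] = [v_5,v_6] − [v_2,v_6] + [v_2,v_5],
  ∂[v_1,v_3,v_5] = [v_3,v_5] − [v_1,v_5] + [v_1,v_3].
The resulting 24×16 matrix has rank 15, and its Smith normal form has invariant factors (1,1,1,1,1,1,1,1,1,1,1,1,1,1,1).

Computing H_k = (kernel of ∂_k) / (image of ∂_{k+1}):

  H_0: rank C_0 − rank ∂_1 = 8 − 7 = 1, and the invariant factors of ∂_1 are all 1, so H_0 ≅ Z.
  H_1: rank ker ∂_1 − rank ∂_2 = (24 − 7) − 15 = 2, and the invariant factors of ∂_2 are all 1, so H_1 ≅ Z^2.
  H_2: rank ker ∂_2 − rank ∂_3 = (16 − 15) − 0 = 1, and there is no ∂_3, so H_2 ≅ Z.

As a check, the Euler characteristic is 8 − 24 + 16 = 0, which agrees with 1 − 2 + 1 = 0.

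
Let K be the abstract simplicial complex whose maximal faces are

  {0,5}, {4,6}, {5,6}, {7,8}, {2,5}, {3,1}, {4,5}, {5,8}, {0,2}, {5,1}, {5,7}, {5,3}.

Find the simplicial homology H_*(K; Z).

H_0 = Z,  H_1 = Z^4.

Fix the vertex order 0 < 1 < 2 < 3 < 4 < 5 < 6 < 7 < 8 and write every simplex with vertices in increasing order. Then dim K = 1 and the simplices of K are:

  0-simplices (9): [0], [1], [2], [3], [4], [5], [6], [7], [8]
  1-simplices (12): [0,2], [0,5], [1,3], [1,5], [2,5], [3,5], [4,5], [4,6], [5,6], [5,7], [5,8], [7,8]

giving chain groups C_0 ≅ Z^9, C_1 ≅ Z^12.

The boundary map ∂_1: C_1 → C_0 sends each edge [p,q] (with p < q) to q − p. For instance
  ∂[4,5] = [5] − [4].
This gives a 9×12 integer matrix of rank 8; reducing to Smith normal form yields diagonal entries (1,1,1,1,1,1,1,1).

Now H_k = ker ∂_k / im ∂_{k+1}, so:

  H_0: rank C_0 − rank ∂_1 = 9 − 8 = 1, and the invariant factors of ∂_1 are all 1, so H_0 ≅ Z.
  H_1: rank ker ∂_1 − rank ∂_2 = (12 − 8) − 0 = 4, and there is no ∂_2, so H_1 ≅ Z^4.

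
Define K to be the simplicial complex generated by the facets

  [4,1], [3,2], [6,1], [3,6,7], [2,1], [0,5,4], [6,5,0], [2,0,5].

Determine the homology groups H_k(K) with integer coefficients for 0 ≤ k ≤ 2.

H_0 ≅ Z,  H_1 ≅ Z^3,  H_2 = 0.

We work with the vertex ordering 0 < 1 < 2 < 3 < 4 < 5 < 6 < 7. The simplices of K, each written with vertices in increasing order, are:

  0-simplices (8): [0], [1], [2], [3], [4], [5], [6], [7]
  1-simplices (14): [0,2], [0,4], [0,5], [0,6], [1,2], [1,4], [1,6], [2,3], [2,5], [3,6], [3,7], [4,5], [5,6], [6,7]
  2-simplices (4): [0,2,5], [0,4,5], [0,5,6], [3,6,7]

so the chain groups are C_0 ≅ Z^8, C_1 ≅ Z^14, C_2 ≅ Z^4.

Boundary ∂_1: C_1 → C_0 sends each edge [p,q] (with p < q) to q − p. For instance
  ∂[3,6] = [6] − [3].
The resulting 8×14 matrix has rank 7, and its Smith normal form has invariant factors (1,1,1,1,1,1,1).

∂_2: C_2 → C_1 acts by ∂[p,q,r] = [q,r] − [p,r] + [p,q]. For instance
  ∂[0,4,5] = [4,5] − [0,5] + [0,4],
  ∂[0,5,6] = [5,6] − [0,6] + [0,5].
The 14×4 boundary matrix has rank 4 and Smith normal form diag(1,1,1,1).

Computing H_k = (kernel of ∂_k) / (image of ∂_{k+1}):

  H_0: rank C_0 − rank ∂_1 = 8 − 7 = 1, and the invariant factors of ∂_1 are all 1, so H_0 ≅ Z.
  H_1: rank ker ∂_1 − rank ∂_2 = (14 − 7) − 4 = 3, and the invariant factors of ∂_2 are all 1, so H_1 ≅ Z^3.
  H_2: rank ker ∂_2 − rank ∂_3 = (4 − 4) − 0 = 0, and there is no ∂_3, so H_2 ≅ 0.

As a check, the Euler characteristic is 8 − 14 + 4 = -2, which agrees with 1 − 3 + 0 = -2.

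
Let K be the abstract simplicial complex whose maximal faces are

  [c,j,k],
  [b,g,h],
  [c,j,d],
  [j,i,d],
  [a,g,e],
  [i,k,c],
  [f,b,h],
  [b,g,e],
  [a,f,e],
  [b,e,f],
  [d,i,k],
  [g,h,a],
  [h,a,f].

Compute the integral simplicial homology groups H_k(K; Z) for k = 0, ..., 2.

Take the total order a < b < c < d < e < f < g < h < i < j < k on the vertex set. Then K (dimension 2) consists of the simplices:

  0-simplices (11): a, b, c, d, e, f, g, h, i, j, k
  1-simplices (22): ae, af, ag, ah, be, bf, bg, bh, cd, ci, cj, ck, di, dj, dk, ef, eg, fh, gh, ij, ik, jk
  2-simplices (13): aef, aeg, afh, agh, bef, beg, bfh, bgh, cdj, cik, cjk, dij, dik

so the chain groups are C_0 ≅ Z^11, C_1 ≅ Z^22, C_2 ≅ Z^13.

∂_1: C_1 → C_0 sends each edge [p,q] (with p < q) to q − p. For instance
  ∂ik = k − i.
This gives a 11×22 integer matrix of rank 9; reducing to Smith normal form yields diagonal entries (1,1,1,1,1,1,1,1,1).

Boundary ∂_2: C_2 → C_1 sends each 2-simplex [p,q,r] to [q,r] − [p,r] + [p,q]. For instance
  ∂aef = ef − af + ae,
  ∂dij = ij − dj + di.
As a 22×13 matrix over Z this has rank 12, with invariant factors (1,1,1,1,1,1,1,1,1,1,1,1).

Computing H_k = (kernel of ∂_k) / (image of ∂_{k+1}):

  H_0: rank C_0 − rank ∂_1 = 11 − 9 = 2, and the invariant factors of ∂_1 are all 1, so H_0 = Z^2.
  H_1: rank ker ∂_1 − rank ∂_2 = (22 − 9) − 12 = 1, and the invariant factors of ∂_2 are all 1, so H_1 = Z.
  H_2: rank ker ∂_2 − rank ∂_3 = (13 − 12) − 0 = 1, and there is no ∂_3, so H_2 = Z.

H_0 ≅ Z^2,  H_1 ≅ Z,  H_2 ≅ Z.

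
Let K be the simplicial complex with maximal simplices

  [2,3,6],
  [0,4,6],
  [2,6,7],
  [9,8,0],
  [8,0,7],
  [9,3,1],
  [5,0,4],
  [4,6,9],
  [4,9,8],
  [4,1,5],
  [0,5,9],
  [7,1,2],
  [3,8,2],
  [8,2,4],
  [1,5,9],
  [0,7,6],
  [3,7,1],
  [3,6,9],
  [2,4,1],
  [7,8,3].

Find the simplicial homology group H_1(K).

H_1 ≅ Z ⊕ Z/2.

Order the vertices as 0 < 1 < 2 < 3 < 4 < 5 < 6 < 7 < 8 < 9. Listing each simplex with vertices in this order, K has dimension 2 with simplices:

  0-simplices (10): [0], [1], [2], [3], [4], [5], [6], [7], [8], [9]
  1-simplices (30): (30 of them)
  2-simplices (20): (20 of them)

giving chain groups C_0 ≅ Z^10, C_1 ≅ Z^30, C_2 ≅ Z^20.

The boundary map ∂_1: C_1 → C_0 sends each edge [p,q] (with p < q) to q − p.
The resulting 10×30 matrix has rank 9, and its Smith normal form has invariant factors (1,1,1,1,1,1,1,1,1).

The boundary map ∂_2: C_2 → C_1 sends each 2-simplex [p,q,r] to [q,r] − [p,r] + [p,q]. For instance
  ∂[1,3,7] = [3,7] − [1,7] + [1,3],
  ∂[4,6,9] = [6,9] − [4,9] + [4,6].
The 30×20 boundary matrix has rank 20 and Smith normal form diag(1,1,1,1,1,1,1,1,1,1,1,1,1,1,1,1,1,1,1,2).

Now H_k = ker ∂_k / im ∂_{k+1}, so:

  H_1: rank ker ∂_1 − rank ∂_2 = (30 − 9) − 20 = 1, and ∂_2 has invariant factor 2 > 1, so H_1 ≅ Z ⊕ Z/2.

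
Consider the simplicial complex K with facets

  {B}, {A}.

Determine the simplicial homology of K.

K has 2 vertices.
rank ∂_0 = 0, rank ∂_1 = 0 ⇒ b_0 = 2 − 0 − 0 = 2. So H_0 = Z^2.

H_0 = Z^2.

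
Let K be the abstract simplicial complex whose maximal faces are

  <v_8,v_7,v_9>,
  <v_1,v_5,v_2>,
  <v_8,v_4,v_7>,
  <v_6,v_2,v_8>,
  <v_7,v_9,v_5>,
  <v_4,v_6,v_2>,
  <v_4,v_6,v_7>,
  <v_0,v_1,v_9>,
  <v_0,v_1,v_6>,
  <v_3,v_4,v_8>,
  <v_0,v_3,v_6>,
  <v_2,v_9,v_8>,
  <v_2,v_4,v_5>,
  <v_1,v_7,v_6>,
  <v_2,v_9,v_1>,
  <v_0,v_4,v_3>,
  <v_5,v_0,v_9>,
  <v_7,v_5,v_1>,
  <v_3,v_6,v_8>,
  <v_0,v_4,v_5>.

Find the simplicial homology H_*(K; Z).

Take the total order v_0 < v_1 < v_2 < v_3 < v_4 < v_5 < v_6 < v_7 < v_8 < v_9 on the vertex set. Then K (dimension 2) consists of the simplices:

  0-simplices (10): [v_0], [v_1], [v_2], [v_3], [v_4], [v_5], [v_6], [v_7], [v_8], [v_9]
  1-simplices (30): (30 of them)
  2-simplices (20): (20 of them)

so the chain groups are C_0 ≅ Z^10, C_1 ≅ Z^30, C_2 ≅ Z^20.

The boundary map ∂_1: C_1 → C_0 is given by ∂[p,q] = [q] − [p].
This gives a 10×30 integer matrix of rank 9; reducing to Smith normal form yields diagonal entries (1,1,1,1,1,1,1,1,1).

The boundary map ∂_2: C_2 → C_1 maps a triangle to the signed sum of its edges. For instance
  ∂[v_1,v_2,v_5] = [v_2,v_5] − [v_1,v_5] + [v_1,v_2],
  ∂[v_1,v_6,v_7] = [v_6,v_7] − [v_1,v_7] + [v_1,v_6].
As a 30×20 matrix over Z this has rank 20, with invariant factors (1,1,1,1,1,1,1,1,1,1,1,1,1,1,1,1,1,1,1,2).

Computing H_k = (kernel of ∂_k) / (image of ∂_{k+1}):

  H_0: rank C_0 − rank ∂_1 = 10 − 9 = 1, and the invariant factors of ∂_1 are all 1, so H_0 ≅ Z.
  H_1: rank ker ∂_1 − rank ∂_2 = (30 − 9) − 20 = 1, and ∂_2 has invariant factor 2 > 1, so H_1 ≅ Z ⊕ Z/2Z.
  H_2: rank ker ∂_2 − rank ∂_3 = (20 − 20) − 0 = 0, and there is no ∂_3, so H_2 ≅ 0.

H_0 ≅ Z,  H_1 ≅ Z ⊕ Z/2Z,  H_2 = 0.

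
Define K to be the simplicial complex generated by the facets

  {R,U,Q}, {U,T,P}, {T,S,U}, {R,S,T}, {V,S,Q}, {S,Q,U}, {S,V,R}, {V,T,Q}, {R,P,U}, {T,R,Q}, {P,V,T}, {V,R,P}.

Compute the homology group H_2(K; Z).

K has 7 vertices, 18 edges, 12 triangles.
rank ∂_2 = 12, rank ∂_3 = 0 ⇒ b_2 = 12 − 12 − 0 = 0. So H_2 ≅ 0.

H_2 ≅ 0.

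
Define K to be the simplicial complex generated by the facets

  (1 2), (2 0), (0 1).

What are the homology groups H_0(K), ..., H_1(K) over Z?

We work with the vertex ordering 0 < 1 < 2. The simplices of K, each written with vertices in increasing order, are:

  0-simplices (3): [0], [1], [2]
  1-simplices (3): [0,1], [0,2], [1,2]

giving chain groups C_0 ≅ Z^3, C_1 ≅ Z^3.

∂_1: C_1 → C_0 sends each edge [p,q] (with p < q) to q − p. For instance
  ∂[1,2] = [2] − [1].
The 3×3 boundary matrix has rank 2 and Smith normal form diag(1,1).

Reading off H_k = ker ∂_k / im ∂_{k+1}:

  H_0: rank C_0 − rank ∂_1 = 3 − 2 = 1, and the invariant factors of ∂_1 are all 1, so H_0 ≅ Z.
  H_1: rank ker ∂_1 − rank ∂_2 = (3 − 2) − 0 = 1, and there is no ∂_2, so H_1 ≅ Z.

As a check, the Euler characteristic is 3 − 3 = 0, which agrees with 1 − 1 = 0.

H_0 ≅ Z,  H_1 ≅ Z.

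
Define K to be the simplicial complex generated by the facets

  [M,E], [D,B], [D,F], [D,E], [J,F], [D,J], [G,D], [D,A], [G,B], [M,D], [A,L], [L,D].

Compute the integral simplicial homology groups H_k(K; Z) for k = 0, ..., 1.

Take the total order A < B < D < E < F < G < J < L < M on the vertex set. Then K (dimension 1) consists of the simplices:

  0-simplices (9): A, B, D, E, F, G, J, L, M
  1-simplices (12): AD, AL, BD, BG, DE, DF, DG, DJ, DL, DM, EM, FJ

Hence C_0 ≅ Z^9, C_1 ≅ Z^12.

∂_1: C_1 → C_0 is given by ∂[p,q] = [q] − [p].
As a 9×12 matrix over Z this has rank 8, with invariant factors (1,1,1,1,1,1,1,1).

Computing H_k = (kernel of ∂_k) / (image of ∂_{k+1}):

  H_0: rank C_0 − rank ∂_1 = 9 − 8 = 1, and the invariant factors of ∂_1 are all 1, so H_0 ≅ Z.
  H_1: rank ker ∂_1 − rank ∂_2 = (12 − 8) − 0 = 4, and there is no ∂_2, so H_1 ≅ Z^4.

As a check, the Euler characteristic is 9 − 12 = -3, which agrees with 1 − 4 = -3.

H_0 = Z,  H_1 = Z^4.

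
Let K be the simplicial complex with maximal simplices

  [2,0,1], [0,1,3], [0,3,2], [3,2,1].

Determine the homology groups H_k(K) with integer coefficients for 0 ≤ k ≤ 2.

Take the total order 0 < 1 < 2 < 3 on the vertex set. Then K (dimension 2) consists of the simplices:

  0-simplices (4): [0], [1], [2], [3]
  1-simplices (6): [0,1], [0,2], [0,3], [1,2], [1,3], [2,3]
  2-simplices (4): [0,1,2], [0,1,3], [0,2,3], [1,2,3]

Hence C_0 ≅ Z^4, C_1 ≅ Z^6, C_2 ≅ Z^4.

The boundary map ∂_1: C_1 → C_0 maps an edge to its endpoints' difference, ∂[p,q] = q − p.
The resulting 4×6 matrix has rank 3, and its Smith normal form has invariant factors (1,1,1).

Boundary ∂_2: C_2 → C_1 maps a triangle to the signed sum of its edges. For instance
  ∂[0,2,3] = [2,3] − [0,3] + [0,2],
  ∂[0,1,3] = [1,3] − [0,3] + [0,1].
The 6×4 boundary matrix has rank 3 and Smith normal form diag(1,1,1).

Computing H_k = (kernel of ∂_k) / (image of ∂_{k+1}):

  H_0: rank C_0 − rank ∂_1 = 4 − 3 = 1, and the invariant factors of ∂_1 are all 1, so H_0 = Z.
  H_1: rank ker ∂_1 − rank ∂_2 = (6 − 3) − 3 = 0, and the invariant factors of ∂_2 are all 1, so H_1 = 0.
  H_2: rank ker ∂_2 − rank ∂_3 = (4 − 3) − 0 = 1, and there is no ∂_3, so H_2 = Z.

(K is a triangulation of the 2-sphere S^2.)

H_0 ≅ Z,  H_1 = 0,  H_2 ≅ Z.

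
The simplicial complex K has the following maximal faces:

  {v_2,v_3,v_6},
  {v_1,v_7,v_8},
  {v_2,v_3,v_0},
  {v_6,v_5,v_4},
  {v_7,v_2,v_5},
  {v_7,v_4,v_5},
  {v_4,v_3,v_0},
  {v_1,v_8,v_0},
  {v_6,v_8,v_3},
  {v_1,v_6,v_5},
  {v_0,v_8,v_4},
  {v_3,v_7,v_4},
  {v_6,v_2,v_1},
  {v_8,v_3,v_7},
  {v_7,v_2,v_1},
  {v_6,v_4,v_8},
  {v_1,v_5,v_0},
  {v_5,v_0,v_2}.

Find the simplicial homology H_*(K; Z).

We work with the vertex ordering v_0 < v_1 < v_2 < v_3 < v_4 < v_5 < v_6 < v_7 < v_8. The simplices of K, each written with vertices in increasing order, are:

  0-simplices (9): [v_0], [v_1], [v_2], [v_3], [v_4], [v_5], [v_6], [v_7], [v_8]
  1-simplices (27): (27 of them)
  2-simplices (18): (18 of them)

so the chain groups are C_0 ≅ Z^9, C_1 ≅ Z^27, C_2 ≅ Z^18.

∂_1: C_1 → C_0 maps an edge to its endpoints' difference, ∂[p,q] = q − p.
As a 9×27 matrix over Z this has rank 8, with invariant factors (1,1,1,1,1,1,1,1).

∂_2: C_2 → C_1 acts by ∂[p,q,r] = [q,r] − [p,r] + [p,q]. For instance
  ∂[v_2,v_3,v_6] = [v_3,v_6] − [v_2,v_6] + [v_2,v_3],
  ∂[v_1,v_5,v_6] = [v_5,v_6] − [v_1,v_6] + [v_1,v_5].
The resulting 27×18 matrix has rank 18, and its Smith normal form has invariant factors (1,1,1,1,1,1,1,1,1,1,1,1,1,1,1,1,1,2).

Reading off H_k = ker ∂_k / im ∂_{k+1}:

  H_0: rank C_0 − rank ∂_1 = 9 − 8 = 1, and the invariant factors of ∂_1 are all 1, so H_0 ≅ Z.
  H_1: rank ker ∂_1 − rank ∂_2 = (27 − 8) − 18 = 1, and ∂_2 has invariant factor 2 > 1, so H_1 ≅ Z ⊕ Z_2.
  H_2: rank ker ∂_2 − rank ∂_3 = (18 − 18) − 0 = 0, and there is no ∂_3, so H_2 ≅ 0.

As a check, the Euler characteristic is 9 − 27 + 18 = 0, which agrees with 1 − 1 + 0 = 0.

H_0 = Z,  H_1 = Z ⊕ Z_2,  H_2 = 0.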